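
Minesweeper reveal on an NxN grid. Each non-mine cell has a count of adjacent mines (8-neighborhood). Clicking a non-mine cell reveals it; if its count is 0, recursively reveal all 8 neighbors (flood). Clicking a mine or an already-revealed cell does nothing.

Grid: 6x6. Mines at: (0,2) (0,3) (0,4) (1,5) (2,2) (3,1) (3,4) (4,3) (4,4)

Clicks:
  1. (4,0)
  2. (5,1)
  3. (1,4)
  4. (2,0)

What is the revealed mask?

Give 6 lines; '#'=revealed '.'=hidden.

Click 1 (4,0) count=1: revealed 1 new [(4,0)] -> total=1
Click 2 (5,1) count=0: revealed 5 new [(4,1) (4,2) (5,0) (5,1) (5,2)] -> total=6
Click 3 (1,4) count=3: revealed 1 new [(1,4)] -> total=7
Click 4 (2,0) count=1: revealed 1 new [(2,0)] -> total=8

Answer: ......
....#.
#.....
......
###...
###...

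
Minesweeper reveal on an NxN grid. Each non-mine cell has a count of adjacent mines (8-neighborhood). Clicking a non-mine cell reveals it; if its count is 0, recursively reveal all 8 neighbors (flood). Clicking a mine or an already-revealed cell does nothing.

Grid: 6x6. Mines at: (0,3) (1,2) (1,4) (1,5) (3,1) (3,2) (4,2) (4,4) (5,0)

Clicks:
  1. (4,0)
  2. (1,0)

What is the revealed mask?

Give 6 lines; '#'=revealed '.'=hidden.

Answer: ##....
##....
##....
......
#.....
......

Derivation:
Click 1 (4,0) count=2: revealed 1 new [(4,0)] -> total=1
Click 2 (1,0) count=0: revealed 6 new [(0,0) (0,1) (1,0) (1,1) (2,0) (2,1)] -> total=7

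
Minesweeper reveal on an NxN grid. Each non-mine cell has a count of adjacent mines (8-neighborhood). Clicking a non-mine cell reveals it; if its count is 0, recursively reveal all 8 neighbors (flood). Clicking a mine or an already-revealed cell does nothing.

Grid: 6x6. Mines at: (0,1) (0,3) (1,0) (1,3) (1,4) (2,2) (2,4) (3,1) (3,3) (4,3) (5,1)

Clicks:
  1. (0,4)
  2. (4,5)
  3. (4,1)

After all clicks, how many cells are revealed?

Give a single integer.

Click 1 (0,4) count=3: revealed 1 new [(0,4)] -> total=1
Click 2 (4,5) count=0: revealed 6 new [(3,4) (3,5) (4,4) (4,5) (5,4) (5,5)] -> total=7
Click 3 (4,1) count=2: revealed 1 new [(4,1)] -> total=8

Answer: 8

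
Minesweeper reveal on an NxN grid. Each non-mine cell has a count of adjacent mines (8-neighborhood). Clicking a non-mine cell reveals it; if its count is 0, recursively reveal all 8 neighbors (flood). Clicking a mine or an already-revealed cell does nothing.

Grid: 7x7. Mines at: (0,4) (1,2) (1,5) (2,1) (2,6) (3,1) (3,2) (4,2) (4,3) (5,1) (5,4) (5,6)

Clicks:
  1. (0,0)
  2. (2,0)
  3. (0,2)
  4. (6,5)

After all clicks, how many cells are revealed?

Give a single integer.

Answer: 7

Derivation:
Click 1 (0,0) count=0: revealed 4 new [(0,0) (0,1) (1,0) (1,1)] -> total=4
Click 2 (2,0) count=2: revealed 1 new [(2,0)] -> total=5
Click 3 (0,2) count=1: revealed 1 new [(0,2)] -> total=6
Click 4 (6,5) count=2: revealed 1 new [(6,5)] -> total=7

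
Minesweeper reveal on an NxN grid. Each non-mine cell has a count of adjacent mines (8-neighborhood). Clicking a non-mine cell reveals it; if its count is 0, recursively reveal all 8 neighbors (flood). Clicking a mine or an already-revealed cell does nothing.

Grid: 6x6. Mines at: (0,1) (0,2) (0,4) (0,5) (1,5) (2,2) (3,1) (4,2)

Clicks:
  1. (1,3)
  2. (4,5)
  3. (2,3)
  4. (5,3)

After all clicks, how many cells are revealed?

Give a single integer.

Click 1 (1,3) count=3: revealed 1 new [(1,3)] -> total=1
Click 2 (4,5) count=0: revealed 12 new [(2,3) (2,4) (2,5) (3,3) (3,4) (3,5) (4,3) (4,4) (4,5) (5,3) (5,4) (5,5)] -> total=13
Click 3 (2,3) count=1: revealed 0 new [(none)] -> total=13
Click 4 (5,3) count=1: revealed 0 new [(none)] -> total=13

Answer: 13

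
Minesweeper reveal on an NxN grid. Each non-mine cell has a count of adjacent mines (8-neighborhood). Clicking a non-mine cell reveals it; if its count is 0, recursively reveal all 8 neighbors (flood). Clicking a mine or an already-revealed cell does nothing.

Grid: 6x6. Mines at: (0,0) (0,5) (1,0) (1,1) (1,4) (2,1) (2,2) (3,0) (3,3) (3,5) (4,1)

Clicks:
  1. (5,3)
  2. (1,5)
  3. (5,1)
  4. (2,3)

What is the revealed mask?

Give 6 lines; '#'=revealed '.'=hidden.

Answer: ......
.....#
...#..
......
..####
.#####

Derivation:
Click 1 (5,3) count=0: revealed 8 new [(4,2) (4,3) (4,4) (4,5) (5,2) (5,3) (5,4) (5,5)] -> total=8
Click 2 (1,5) count=2: revealed 1 new [(1,5)] -> total=9
Click 3 (5,1) count=1: revealed 1 new [(5,1)] -> total=10
Click 4 (2,3) count=3: revealed 1 new [(2,3)] -> total=11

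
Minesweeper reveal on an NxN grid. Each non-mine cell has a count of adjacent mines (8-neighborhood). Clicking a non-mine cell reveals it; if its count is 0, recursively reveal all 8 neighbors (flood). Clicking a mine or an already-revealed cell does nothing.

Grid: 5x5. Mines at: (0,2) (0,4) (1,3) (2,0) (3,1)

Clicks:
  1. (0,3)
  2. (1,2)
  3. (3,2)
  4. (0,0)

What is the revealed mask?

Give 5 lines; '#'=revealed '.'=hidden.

Click 1 (0,3) count=3: revealed 1 new [(0,3)] -> total=1
Click 2 (1,2) count=2: revealed 1 new [(1,2)] -> total=2
Click 3 (3,2) count=1: revealed 1 new [(3,2)] -> total=3
Click 4 (0,0) count=0: revealed 4 new [(0,0) (0,1) (1,0) (1,1)] -> total=7

Answer: ##.#.
###..
.....
..#..
.....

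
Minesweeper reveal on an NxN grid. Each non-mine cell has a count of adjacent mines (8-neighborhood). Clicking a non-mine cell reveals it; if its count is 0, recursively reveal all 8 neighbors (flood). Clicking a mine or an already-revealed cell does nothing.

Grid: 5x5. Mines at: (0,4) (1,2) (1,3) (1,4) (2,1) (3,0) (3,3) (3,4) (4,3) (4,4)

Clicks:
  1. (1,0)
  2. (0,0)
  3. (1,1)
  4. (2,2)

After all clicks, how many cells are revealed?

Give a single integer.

Click 1 (1,0) count=1: revealed 1 new [(1,0)] -> total=1
Click 2 (0,0) count=0: revealed 3 new [(0,0) (0,1) (1,1)] -> total=4
Click 3 (1,1) count=2: revealed 0 new [(none)] -> total=4
Click 4 (2,2) count=4: revealed 1 new [(2,2)] -> total=5

Answer: 5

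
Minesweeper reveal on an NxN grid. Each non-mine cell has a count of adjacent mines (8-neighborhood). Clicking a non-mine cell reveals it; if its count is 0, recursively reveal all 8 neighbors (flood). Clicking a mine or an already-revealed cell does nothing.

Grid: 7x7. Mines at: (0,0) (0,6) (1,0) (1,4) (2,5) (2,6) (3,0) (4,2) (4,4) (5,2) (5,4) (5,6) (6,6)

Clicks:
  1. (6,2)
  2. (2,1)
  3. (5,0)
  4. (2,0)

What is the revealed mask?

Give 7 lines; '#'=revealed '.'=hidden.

Click 1 (6,2) count=1: revealed 1 new [(6,2)] -> total=1
Click 2 (2,1) count=2: revealed 1 new [(2,1)] -> total=2
Click 3 (5,0) count=0: revealed 6 new [(4,0) (4,1) (5,0) (5,1) (6,0) (6,1)] -> total=8
Click 4 (2,0) count=2: revealed 1 new [(2,0)] -> total=9

Answer: .......
.......
##.....
.......
##.....
##.....
###....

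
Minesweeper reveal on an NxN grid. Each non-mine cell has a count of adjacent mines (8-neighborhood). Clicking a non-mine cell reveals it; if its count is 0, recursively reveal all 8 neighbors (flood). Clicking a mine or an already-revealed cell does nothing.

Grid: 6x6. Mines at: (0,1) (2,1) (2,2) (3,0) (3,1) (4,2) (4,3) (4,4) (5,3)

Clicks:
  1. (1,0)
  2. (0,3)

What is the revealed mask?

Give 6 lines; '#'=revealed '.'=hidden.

Click 1 (1,0) count=2: revealed 1 new [(1,0)] -> total=1
Click 2 (0,3) count=0: revealed 14 new [(0,2) (0,3) (0,4) (0,5) (1,2) (1,3) (1,4) (1,5) (2,3) (2,4) (2,5) (3,3) (3,4) (3,5)] -> total=15

Answer: ..####
#.####
...###
...###
......
......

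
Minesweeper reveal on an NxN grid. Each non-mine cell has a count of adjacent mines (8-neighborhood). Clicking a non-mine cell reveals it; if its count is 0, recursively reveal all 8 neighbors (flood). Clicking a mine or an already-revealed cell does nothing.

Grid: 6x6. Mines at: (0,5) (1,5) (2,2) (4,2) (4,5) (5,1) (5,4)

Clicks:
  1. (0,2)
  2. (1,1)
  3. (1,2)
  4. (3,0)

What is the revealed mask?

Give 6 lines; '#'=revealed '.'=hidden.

Click 1 (0,2) count=0: revealed 16 new [(0,0) (0,1) (0,2) (0,3) (0,4) (1,0) (1,1) (1,2) (1,3) (1,4) (2,0) (2,1) (3,0) (3,1) (4,0) (4,1)] -> total=16
Click 2 (1,1) count=1: revealed 0 new [(none)] -> total=16
Click 3 (1,2) count=1: revealed 0 new [(none)] -> total=16
Click 4 (3,0) count=0: revealed 0 new [(none)] -> total=16

Answer: #####.
#####.
##....
##....
##....
......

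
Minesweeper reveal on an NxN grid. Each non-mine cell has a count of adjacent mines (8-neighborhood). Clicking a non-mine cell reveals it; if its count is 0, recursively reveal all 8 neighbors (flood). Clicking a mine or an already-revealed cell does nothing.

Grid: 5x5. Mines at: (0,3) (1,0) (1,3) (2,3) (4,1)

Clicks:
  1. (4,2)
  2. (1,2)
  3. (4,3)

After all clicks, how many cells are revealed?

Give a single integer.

Click 1 (4,2) count=1: revealed 1 new [(4,2)] -> total=1
Click 2 (1,2) count=3: revealed 1 new [(1,2)] -> total=2
Click 3 (4,3) count=0: revealed 5 new [(3,2) (3,3) (3,4) (4,3) (4,4)] -> total=7

Answer: 7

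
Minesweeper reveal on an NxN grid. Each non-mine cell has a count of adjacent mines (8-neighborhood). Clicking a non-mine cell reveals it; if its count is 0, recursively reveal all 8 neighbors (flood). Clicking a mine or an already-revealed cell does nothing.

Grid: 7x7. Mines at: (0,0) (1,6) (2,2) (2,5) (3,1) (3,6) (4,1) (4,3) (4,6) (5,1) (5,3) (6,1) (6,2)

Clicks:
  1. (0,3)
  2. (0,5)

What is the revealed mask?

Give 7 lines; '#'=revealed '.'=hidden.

Answer: .#####.
.#####.
.......
.......
.......
.......
.......

Derivation:
Click 1 (0,3) count=0: revealed 10 new [(0,1) (0,2) (0,3) (0,4) (0,5) (1,1) (1,2) (1,3) (1,4) (1,5)] -> total=10
Click 2 (0,5) count=1: revealed 0 new [(none)] -> total=10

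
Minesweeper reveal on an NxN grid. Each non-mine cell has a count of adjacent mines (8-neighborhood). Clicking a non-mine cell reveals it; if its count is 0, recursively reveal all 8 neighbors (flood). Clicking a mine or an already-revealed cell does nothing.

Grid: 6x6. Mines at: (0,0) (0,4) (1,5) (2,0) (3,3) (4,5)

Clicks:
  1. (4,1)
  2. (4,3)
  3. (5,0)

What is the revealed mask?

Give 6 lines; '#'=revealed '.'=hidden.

Click 1 (4,1) count=0: revealed 13 new [(3,0) (3,1) (3,2) (4,0) (4,1) (4,2) (4,3) (4,4) (5,0) (5,1) (5,2) (5,3) (5,4)] -> total=13
Click 2 (4,3) count=1: revealed 0 new [(none)] -> total=13
Click 3 (5,0) count=0: revealed 0 new [(none)] -> total=13

Answer: ......
......
......
###...
#####.
#####.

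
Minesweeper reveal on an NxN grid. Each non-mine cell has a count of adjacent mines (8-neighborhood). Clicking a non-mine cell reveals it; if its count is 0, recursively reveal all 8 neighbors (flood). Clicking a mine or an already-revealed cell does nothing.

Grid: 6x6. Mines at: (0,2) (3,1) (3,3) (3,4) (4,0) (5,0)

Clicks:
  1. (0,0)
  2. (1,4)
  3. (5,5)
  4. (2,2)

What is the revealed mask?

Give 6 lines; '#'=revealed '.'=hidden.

Answer: ##.###
##.###
######
......
.#####
.#####

Derivation:
Click 1 (0,0) count=0: revealed 6 new [(0,0) (0,1) (1,0) (1,1) (2,0) (2,1)] -> total=6
Click 2 (1,4) count=0: revealed 9 new [(0,3) (0,4) (0,5) (1,3) (1,4) (1,5) (2,3) (2,4) (2,5)] -> total=15
Click 3 (5,5) count=0: revealed 10 new [(4,1) (4,2) (4,3) (4,4) (4,5) (5,1) (5,2) (5,3) (5,4) (5,5)] -> total=25
Click 4 (2,2) count=2: revealed 1 new [(2,2)] -> total=26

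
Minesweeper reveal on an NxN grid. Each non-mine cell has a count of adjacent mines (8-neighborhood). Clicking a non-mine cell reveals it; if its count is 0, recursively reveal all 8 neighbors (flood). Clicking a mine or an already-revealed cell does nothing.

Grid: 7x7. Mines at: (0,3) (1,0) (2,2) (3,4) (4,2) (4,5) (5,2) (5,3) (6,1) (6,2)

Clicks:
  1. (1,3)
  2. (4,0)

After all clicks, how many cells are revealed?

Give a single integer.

Click 1 (1,3) count=2: revealed 1 new [(1,3)] -> total=1
Click 2 (4,0) count=0: revealed 8 new [(2,0) (2,1) (3,0) (3,1) (4,0) (4,1) (5,0) (5,1)] -> total=9

Answer: 9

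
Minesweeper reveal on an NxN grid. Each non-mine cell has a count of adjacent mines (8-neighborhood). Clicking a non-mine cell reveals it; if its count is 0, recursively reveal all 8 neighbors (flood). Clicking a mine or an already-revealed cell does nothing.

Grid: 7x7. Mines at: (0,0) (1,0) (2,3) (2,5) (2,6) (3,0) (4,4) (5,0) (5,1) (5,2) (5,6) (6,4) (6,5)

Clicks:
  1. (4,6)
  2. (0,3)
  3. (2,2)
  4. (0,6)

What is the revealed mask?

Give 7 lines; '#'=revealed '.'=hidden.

Answer: .######
.######
..#....
.......
......#
.......
.......

Derivation:
Click 1 (4,6) count=1: revealed 1 new [(4,6)] -> total=1
Click 2 (0,3) count=0: revealed 12 new [(0,1) (0,2) (0,3) (0,4) (0,5) (0,6) (1,1) (1,2) (1,3) (1,4) (1,5) (1,6)] -> total=13
Click 3 (2,2) count=1: revealed 1 new [(2,2)] -> total=14
Click 4 (0,6) count=0: revealed 0 new [(none)] -> total=14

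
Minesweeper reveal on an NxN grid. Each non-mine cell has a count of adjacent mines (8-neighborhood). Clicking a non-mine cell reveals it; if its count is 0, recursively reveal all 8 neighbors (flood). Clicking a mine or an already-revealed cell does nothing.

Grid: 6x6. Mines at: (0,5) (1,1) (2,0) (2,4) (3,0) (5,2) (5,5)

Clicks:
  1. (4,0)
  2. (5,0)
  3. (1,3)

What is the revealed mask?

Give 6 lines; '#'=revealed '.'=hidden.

Click 1 (4,0) count=1: revealed 1 new [(4,0)] -> total=1
Click 2 (5,0) count=0: revealed 3 new [(4,1) (5,0) (5,1)] -> total=4
Click 3 (1,3) count=1: revealed 1 new [(1,3)] -> total=5

Answer: ......
...#..
......
......
##....
##....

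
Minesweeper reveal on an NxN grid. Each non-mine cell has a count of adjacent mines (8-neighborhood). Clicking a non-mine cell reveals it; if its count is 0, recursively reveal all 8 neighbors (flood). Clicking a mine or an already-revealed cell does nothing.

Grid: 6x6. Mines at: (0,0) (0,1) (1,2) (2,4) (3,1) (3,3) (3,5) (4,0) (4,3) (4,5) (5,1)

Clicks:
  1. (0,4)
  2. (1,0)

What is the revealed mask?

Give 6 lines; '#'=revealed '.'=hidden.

Click 1 (0,4) count=0: revealed 6 new [(0,3) (0,4) (0,5) (1,3) (1,4) (1,5)] -> total=6
Click 2 (1,0) count=2: revealed 1 new [(1,0)] -> total=7

Answer: ...###
#..###
......
......
......
......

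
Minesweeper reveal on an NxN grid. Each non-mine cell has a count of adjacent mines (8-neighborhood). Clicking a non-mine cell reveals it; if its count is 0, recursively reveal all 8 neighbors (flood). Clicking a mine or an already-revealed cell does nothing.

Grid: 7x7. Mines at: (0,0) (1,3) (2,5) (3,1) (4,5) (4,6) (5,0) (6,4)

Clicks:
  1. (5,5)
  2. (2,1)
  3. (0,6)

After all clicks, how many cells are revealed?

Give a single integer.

Click 1 (5,5) count=3: revealed 1 new [(5,5)] -> total=1
Click 2 (2,1) count=1: revealed 1 new [(2,1)] -> total=2
Click 3 (0,6) count=0: revealed 6 new [(0,4) (0,5) (0,6) (1,4) (1,5) (1,6)] -> total=8

Answer: 8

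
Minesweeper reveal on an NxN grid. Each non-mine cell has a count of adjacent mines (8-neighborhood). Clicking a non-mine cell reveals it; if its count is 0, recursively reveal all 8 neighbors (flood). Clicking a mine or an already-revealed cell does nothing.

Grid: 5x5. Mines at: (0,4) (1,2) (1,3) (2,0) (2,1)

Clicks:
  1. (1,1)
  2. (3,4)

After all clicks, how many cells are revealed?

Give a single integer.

Click 1 (1,1) count=3: revealed 1 new [(1,1)] -> total=1
Click 2 (3,4) count=0: revealed 13 new [(2,2) (2,3) (2,4) (3,0) (3,1) (3,2) (3,3) (3,4) (4,0) (4,1) (4,2) (4,3) (4,4)] -> total=14

Answer: 14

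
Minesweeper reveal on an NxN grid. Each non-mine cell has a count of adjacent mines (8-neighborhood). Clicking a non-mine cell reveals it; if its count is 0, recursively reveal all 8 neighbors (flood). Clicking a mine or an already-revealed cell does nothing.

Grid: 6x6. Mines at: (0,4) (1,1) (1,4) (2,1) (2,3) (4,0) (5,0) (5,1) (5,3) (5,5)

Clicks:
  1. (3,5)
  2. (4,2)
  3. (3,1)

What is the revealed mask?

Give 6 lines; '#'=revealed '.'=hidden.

Click 1 (3,5) count=0: revealed 6 new [(2,4) (2,5) (3,4) (3,5) (4,4) (4,5)] -> total=6
Click 2 (4,2) count=2: revealed 1 new [(4,2)] -> total=7
Click 3 (3,1) count=2: revealed 1 new [(3,1)] -> total=8

Answer: ......
......
....##
.#..##
..#.##
......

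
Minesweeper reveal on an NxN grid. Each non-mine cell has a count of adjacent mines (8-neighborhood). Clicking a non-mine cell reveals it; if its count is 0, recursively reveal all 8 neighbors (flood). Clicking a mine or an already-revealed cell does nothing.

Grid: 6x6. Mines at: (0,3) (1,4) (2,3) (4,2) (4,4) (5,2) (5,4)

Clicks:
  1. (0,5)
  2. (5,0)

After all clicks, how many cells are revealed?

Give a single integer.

Click 1 (0,5) count=1: revealed 1 new [(0,5)] -> total=1
Click 2 (5,0) count=0: revealed 16 new [(0,0) (0,1) (0,2) (1,0) (1,1) (1,2) (2,0) (2,1) (2,2) (3,0) (3,1) (3,2) (4,0) (4,1) (5,0) (5,1)] -> total=17

Answer: 17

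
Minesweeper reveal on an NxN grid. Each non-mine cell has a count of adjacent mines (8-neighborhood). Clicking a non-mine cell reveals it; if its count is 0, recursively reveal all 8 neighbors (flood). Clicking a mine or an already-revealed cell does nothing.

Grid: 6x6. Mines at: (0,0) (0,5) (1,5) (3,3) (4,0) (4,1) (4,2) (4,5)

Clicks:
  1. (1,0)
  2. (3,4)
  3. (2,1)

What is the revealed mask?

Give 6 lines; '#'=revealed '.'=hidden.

Click 1 (1,0) count=1: revealed 1 new [(1,0)] -> total=1
Click 2 (3,4) count=2: revealed 1 new [(3,4)] -> total=2
Click 3 (2,1) count=0: revealed 16 new [(0,1) (0,2) (0,3) (0,4) (1,1) (1,2) (1,3) (1,4) (2,0) (2,1) (2,2) (2,3) (2,4) (3,0) (3,1) (3,2)] -> total=18

Answer: .####.
#####.
#####.
###.#.
......
......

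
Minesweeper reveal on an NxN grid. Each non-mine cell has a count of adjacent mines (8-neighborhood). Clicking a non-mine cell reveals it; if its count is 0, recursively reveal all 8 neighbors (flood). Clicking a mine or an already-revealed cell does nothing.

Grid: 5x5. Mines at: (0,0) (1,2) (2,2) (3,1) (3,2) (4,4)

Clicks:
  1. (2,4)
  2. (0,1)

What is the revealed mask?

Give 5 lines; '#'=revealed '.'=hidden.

Answer: .#.##
...##
...##
...##
.....

Derivation:
Click 1 (2,4) count=0: revealed 8 new [(0,3) (0,4) (1,3) (1,4) (2,3) (2,4) (3,3) (3,4)] -> total=8
Click 2 (0,1) count=2: revealed 1 new [(0,1)] -> total=9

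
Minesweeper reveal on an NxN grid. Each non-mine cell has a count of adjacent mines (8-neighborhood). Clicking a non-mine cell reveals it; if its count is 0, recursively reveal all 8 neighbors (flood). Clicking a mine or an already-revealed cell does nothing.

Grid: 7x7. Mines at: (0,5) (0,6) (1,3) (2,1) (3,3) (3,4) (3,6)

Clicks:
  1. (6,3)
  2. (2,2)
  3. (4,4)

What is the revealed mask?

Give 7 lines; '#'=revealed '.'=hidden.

Answer: .......
.......
..#....
###....
#######
#######
#######

Derivation:
Click 1 (6,3) count=0: revealed 24 new [(3,0) (3,1) (3,2) (4,0) (4,1) (4,2) (4,3) (4,4) (4,5) (4,6) (5,0) (5,1) (5,2) (5,3) (5,4) (5,5) (5,6) (6,0) (6,1) (6,2) (6,3) (6,4) (6,5) (6,6)] -> total=24
Click 2 (2,2) count=3: revealed 1 new [(2,2)] -> total=25
Click 3 (4,4) count=2: revealed 0 new [(none)] -> total=25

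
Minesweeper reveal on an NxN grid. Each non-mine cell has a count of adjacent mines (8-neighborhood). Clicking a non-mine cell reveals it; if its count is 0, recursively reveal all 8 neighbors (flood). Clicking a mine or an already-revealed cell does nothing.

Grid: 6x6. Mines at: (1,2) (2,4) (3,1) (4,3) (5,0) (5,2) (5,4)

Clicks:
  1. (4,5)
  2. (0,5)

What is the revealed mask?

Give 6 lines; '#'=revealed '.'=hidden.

Click 1 (4,5) count=1: revealed 1 new [(4,5)] -> total=1
Click 2 (0,5) count=0: revealed 6 new [(0,3) (0,4) (0,5) (1,3) (1,4) (1,5)] -> total=7

Answer: ...###
...###
......
......
.....#
......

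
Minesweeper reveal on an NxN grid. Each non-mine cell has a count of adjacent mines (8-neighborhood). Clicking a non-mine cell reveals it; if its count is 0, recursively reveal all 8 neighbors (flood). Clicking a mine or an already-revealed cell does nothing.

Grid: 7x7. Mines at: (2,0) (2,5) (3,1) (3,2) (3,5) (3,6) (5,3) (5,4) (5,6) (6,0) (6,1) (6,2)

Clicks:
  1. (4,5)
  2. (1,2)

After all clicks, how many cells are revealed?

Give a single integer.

Answer: 19

Derivation:
Click 1 (4,5) count=4: revealed 1 new [(4,5)] -> total=1
Click 2 (1,2) count=0: revealed 18 new [(0,0) (0,1) (0,2) (0,3) (0,4) (0,5) (0,6) (1,0) (1,1) (1,2) (1,3) (1,4) (1,5) (1,6) (2,1) (2,2) (2,3) (2,4)] -> total=19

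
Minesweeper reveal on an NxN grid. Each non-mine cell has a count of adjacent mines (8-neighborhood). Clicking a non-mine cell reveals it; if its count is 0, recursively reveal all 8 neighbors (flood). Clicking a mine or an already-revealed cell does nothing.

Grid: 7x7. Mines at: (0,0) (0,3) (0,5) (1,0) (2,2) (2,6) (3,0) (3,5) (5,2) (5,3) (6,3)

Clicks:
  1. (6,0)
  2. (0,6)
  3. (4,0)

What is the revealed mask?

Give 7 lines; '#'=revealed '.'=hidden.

Answer: ......#
.......
.......
.......
##.....
##.....
##.....

Derivation:
Click 1 (6,0) count=0: revealed 6 new [(4,0) (4,1) (5,0) (5,1) (6,0) (6,1)] -> total=6
Click 2 (0,6) count=1: revealed 1 new [(0,6)] -> total=7
Click 3 (4,0) count=1: revealed 0 new [(none)] -> total=7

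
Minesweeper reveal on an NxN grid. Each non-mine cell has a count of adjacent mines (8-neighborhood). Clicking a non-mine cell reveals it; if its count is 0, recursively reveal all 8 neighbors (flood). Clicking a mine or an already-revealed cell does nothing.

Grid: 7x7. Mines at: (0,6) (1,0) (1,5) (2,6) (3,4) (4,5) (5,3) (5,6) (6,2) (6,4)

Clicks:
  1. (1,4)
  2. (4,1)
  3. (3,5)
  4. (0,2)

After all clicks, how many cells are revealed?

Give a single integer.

Answer: 27

Derivation:
Click 1 (1,4) count=1: revealed 1 new [(1,4)] -> total=1
Click 2 (4,1) count=0: revealed 25 new [(0,1) (0,2) (0,3) (0,4) (1,1) (1,2) (1,3) (2,0) (2,1) (2,2) (2,3) (2,4) (3,0) (3,1) (3,2) (3,3) (4,0) (4,1) (4,2) (4,3) (5,0) (5,1) (5,2) (6,0) (6,1)] -> total=26
Click 3 (3,5) count=3: revealed 1 new [(3,5)] -> total=27
Click 4 (0,2) count=0: revealed 0 new [(none)] -> total=27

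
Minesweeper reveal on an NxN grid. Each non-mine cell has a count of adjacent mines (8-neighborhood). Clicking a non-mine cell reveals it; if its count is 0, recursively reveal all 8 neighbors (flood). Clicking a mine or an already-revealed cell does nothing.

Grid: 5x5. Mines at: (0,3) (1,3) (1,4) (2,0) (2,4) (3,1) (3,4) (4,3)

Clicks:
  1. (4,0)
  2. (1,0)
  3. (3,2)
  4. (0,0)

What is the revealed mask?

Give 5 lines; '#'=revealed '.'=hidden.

Click 1 (4,0) count=1: revealed 1 new [(4,0)] -> total=1
Click 2 (1,0) count=1: revealed 1 new [(1,0)] -> total=2
Click 3 (3,2) count=2: revealed 1 new [(3,2)] -> total=3
Click 4 (0,0) count=0: revealed 5 new [(0,0) (0,1) (0,2) (1,1) (1,2)] -> total=8

Answer: ###..
###..
.....
..#..
#....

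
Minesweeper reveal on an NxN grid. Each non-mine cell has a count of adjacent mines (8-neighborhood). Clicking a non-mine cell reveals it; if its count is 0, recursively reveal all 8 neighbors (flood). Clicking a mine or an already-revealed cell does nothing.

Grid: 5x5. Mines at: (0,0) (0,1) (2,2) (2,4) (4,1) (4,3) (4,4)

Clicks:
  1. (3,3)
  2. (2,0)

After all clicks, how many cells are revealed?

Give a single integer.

Click 1 (3,3) count=4: revealed 1 new [(3,3)] -> total=1
Click 2 (2,0) count=0: revealed 6 new [(1,0) (1,1) (2,0) (2,1) (3,0) (3,1)] -> total=7

Answer: 7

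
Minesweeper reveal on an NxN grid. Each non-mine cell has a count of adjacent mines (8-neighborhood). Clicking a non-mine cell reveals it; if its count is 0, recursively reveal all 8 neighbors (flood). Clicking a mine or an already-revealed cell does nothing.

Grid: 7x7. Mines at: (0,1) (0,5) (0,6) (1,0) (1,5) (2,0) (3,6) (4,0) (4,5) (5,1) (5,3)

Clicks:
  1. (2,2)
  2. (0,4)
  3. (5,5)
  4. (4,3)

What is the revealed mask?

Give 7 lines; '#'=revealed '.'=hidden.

Answer: ..###..
.####..
.####..
.####..
.####..
.....#.
.......

Derivation:
Click 1 (2,2) count=0: revealed 19 new [(0,2) (0,3) (0,4) (1,1) (1,2) (1,3) (1,4) (2,1) (2,2) (2,3) (2,4) (3,1) (3,2) (3,3) (3,4) (4,1) (4,2) (4,3) (4,4)] -> total=19
Click 2 (0,4) count=2: revealed 0 new [(none)] -> total=19
Click 3 (5,5) count=1: revealed 1 new [(5,5)] -> total=20
Click 4 (4,3) count=1: revealed 0 new [(none)] -> total=20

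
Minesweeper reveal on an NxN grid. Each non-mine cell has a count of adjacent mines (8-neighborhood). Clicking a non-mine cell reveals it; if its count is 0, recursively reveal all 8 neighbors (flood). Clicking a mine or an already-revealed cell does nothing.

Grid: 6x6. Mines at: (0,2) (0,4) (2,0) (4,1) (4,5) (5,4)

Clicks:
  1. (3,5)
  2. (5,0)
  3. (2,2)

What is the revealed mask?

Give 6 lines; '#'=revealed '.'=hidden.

Click 1 (3,5) count=1: revealed 1 new [(3,5)] -> total=1
Click 2 (5,0) count=1: revealed 1 new [(5,0)] -> total=2
Click 3 (2,2) count=0: revealed 17 new [(1,1) (1,2) (1,3) (1,4) (1,5) (2,1) (2,2) (2,3) (2,4) (2,5) (3,1) (3,2) (3,3) (3,4) (4,2) (4,3) (4,4)] -> total=19

Answer: ......
.#####
.#####
.#####
..###.
#.....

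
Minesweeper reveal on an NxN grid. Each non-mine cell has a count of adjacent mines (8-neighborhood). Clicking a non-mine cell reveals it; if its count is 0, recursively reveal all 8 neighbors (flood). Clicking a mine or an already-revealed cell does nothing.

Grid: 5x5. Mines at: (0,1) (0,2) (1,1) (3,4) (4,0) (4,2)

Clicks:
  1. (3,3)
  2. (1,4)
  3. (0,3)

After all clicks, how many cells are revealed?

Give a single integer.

Click 1 (3,3) count=2: revealed 1 new [(3,3)] -> total=1
Click 2 (1,4) count=0: revealed 6 new [(0,3) (0,4) (1,3) (1,4) (2,3) (2,4)] -> total=7
Click 3 (0,3) count=1: revealed 0 new [(none)] -> total=7

Answer: 7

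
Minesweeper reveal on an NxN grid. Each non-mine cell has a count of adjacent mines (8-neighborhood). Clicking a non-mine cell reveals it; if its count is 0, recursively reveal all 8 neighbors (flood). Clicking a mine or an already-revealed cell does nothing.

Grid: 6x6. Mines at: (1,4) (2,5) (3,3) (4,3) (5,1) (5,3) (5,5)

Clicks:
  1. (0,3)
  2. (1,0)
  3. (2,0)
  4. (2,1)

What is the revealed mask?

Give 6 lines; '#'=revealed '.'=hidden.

Answer: ####..
####..
####..
###...
###...
......

Derivation:
Click 1 (0,3) count=1: revealed 1 new [(0,3)] -> total=1
Click 2 (1,0) count=0: revealed 17 new [(0,0) (0,1) (0,2) (1,0) (1,1) (1,2) (1,3) (2,0) (2,1) (2,2) (2,3) (3,0) (3,1) (3,2) (4,0) (4,1) (4,2)] -> total=18
Click 3 (2,0) count=0: revealed 0 new [(none)] -> total=18
Click 4 (2,1) count=0: revealed 0 new [(none)] -> total=18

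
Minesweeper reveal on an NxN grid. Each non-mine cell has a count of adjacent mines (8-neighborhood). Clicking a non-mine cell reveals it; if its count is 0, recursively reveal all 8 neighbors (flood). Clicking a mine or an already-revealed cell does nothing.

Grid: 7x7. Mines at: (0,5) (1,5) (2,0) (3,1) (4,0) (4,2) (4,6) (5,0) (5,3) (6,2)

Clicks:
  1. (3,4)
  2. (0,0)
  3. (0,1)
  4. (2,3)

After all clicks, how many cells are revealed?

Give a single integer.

Answer: 22

Derivation:
Click 1 (3,4) count=0: revealed 22 new [(0,0) (0,1) (0,2) (0,3) (0,4) (1,0) (1,1) (1,2) (1,3) (1,4) (2,1) (2,2) (2,3) (2,4) (2,5) (3,2) (3,3) (3,4) (3,5) (4,3) (4,4) (4,5)] -> total=22
Click 2 (0,0) count=0: revealed 0 new [(none)] -> total=22
Click 3 (0,1) count=0: revealed 0 new [(none)] -> total=22
Click 4 (2,3) count=0: revealed 0 new [(none)] -> total=22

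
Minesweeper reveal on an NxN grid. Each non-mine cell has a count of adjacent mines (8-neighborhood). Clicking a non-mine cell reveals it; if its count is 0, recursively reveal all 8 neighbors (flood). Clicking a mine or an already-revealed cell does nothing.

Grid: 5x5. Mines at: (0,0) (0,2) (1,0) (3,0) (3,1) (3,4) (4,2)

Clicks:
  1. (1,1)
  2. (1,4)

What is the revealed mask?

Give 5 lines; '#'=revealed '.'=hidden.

Answer: ...##
.#.##
...##
.....
.....

Derivation:
Click 1 (1,1) count=3: revealed 1 new [(1,1)] -> total=1
Click 2 (1,4) count=0: revealed 6 new [(0,3) (0,4) (1,3) (1,4) (2,3) (2,4)] -> total=7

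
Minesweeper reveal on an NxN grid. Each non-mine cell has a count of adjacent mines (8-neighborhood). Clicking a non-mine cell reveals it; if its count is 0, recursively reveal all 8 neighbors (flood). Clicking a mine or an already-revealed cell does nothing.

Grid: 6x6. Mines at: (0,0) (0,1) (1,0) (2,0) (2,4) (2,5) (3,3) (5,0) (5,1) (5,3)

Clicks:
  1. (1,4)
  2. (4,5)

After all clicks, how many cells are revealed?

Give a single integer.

Click 1 (1,4) count=2: revealed 1 new [(1,4)] -> total=1
Click 2 (4,5) count=0: revealed 6 new [(3,4) (3,5) (4,4) (4,5) (5,4) (5,5)] -> total=7

Answer: 7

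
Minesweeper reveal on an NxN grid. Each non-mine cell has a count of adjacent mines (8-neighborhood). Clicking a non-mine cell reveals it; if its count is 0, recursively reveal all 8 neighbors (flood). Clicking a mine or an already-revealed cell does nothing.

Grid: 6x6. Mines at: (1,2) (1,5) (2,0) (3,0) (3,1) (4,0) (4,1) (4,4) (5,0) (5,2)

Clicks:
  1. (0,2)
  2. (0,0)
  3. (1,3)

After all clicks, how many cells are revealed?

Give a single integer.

Answer: 6

Derivation:
Click 1 (0,2) count=1: revealed 1 new [(0,2)] -> total=1
Click 2 (0,0) count=0: revealed 4 new [(0,0) (0,1) (1,0) (1,1)] -> total=5
Click 3 (1,3) count=1: revealed 1 new [(1,3)] -> total=6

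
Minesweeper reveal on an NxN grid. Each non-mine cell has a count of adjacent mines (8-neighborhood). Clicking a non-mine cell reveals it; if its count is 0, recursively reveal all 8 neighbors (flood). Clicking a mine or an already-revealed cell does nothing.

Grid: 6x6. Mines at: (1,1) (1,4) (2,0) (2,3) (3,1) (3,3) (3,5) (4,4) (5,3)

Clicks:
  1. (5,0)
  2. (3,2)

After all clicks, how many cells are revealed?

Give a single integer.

Answer: 7

Derivation:
Click 1 (5,0) count=0: revealed 6 new [(4,0) (4,1) (4,2) (5,0) (5,1) (5,2)] -> total=6
Click 2 (3,2) count=3: revealed 1 new [(3,2)] -> total=7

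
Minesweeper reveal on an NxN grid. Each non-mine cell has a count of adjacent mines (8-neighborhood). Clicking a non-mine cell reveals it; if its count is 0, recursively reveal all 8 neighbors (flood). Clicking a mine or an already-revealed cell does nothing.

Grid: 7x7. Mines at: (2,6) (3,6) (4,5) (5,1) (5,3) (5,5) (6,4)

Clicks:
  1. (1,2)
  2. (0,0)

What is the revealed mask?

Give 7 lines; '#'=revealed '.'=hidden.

Click 1 (1,2) count=0: revealed 31 new [(0,0) (0,1) (0,2) (0,3) (0,4) (0,5) (0,6) (1,0) (1,1) (1,2) (1,3) (1,4) (1,5) (1,6) (2,0) (2,1) (2,2) (2,3) (2,4) (2,5) (3,0) (3,1) (3,2) (3,3) (3,4) (3,5) (4,0) (4,1) (4,2) (4,3) (4,4)] -> total=31
Click 2 (0,0) count=0: revealed 0 new [(none)] -> total=31

Answer: #######
#######
######.
######.
#####..
.......
.......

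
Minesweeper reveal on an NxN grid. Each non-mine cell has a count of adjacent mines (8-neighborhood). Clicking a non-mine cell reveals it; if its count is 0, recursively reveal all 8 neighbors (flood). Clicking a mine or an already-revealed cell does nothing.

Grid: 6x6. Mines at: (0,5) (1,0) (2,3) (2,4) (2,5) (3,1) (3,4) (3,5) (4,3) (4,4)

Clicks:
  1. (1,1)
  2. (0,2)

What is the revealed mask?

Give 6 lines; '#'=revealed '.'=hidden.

Click 1 (1,1) count=1: revealed 1 new [(1,1)] -> total=1
Click 2 (0,2) count=0: revealed 7 new [(0,1) (0,2) (0,3) (0,4) (1,2) (1,3) (1,4)] -> total=8

Answer: .####.
.####.
......
......
......
......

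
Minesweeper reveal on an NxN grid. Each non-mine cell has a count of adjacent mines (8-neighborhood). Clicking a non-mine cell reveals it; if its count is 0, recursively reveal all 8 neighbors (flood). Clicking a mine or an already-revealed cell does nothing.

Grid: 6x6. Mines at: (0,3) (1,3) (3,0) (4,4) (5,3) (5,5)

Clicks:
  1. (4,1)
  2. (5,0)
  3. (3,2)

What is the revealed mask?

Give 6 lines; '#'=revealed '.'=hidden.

Answer: ......
......
.###..
.###..
####..
###...

Derivation:
Click 1 (4,1) count=1: revealed 1 new [(4,1)] -> total=1
Click 2 (5,0) count=0: revealed 5 new [(4,0) (4,2) (5,0) (5,1) (5,2)] -> total=6
Click 3 (3,2) count=0: revealed 7 new [(2,1) (2,2) (2,3) (3,1) (3,2) (3,3) (4,3)] -> total=13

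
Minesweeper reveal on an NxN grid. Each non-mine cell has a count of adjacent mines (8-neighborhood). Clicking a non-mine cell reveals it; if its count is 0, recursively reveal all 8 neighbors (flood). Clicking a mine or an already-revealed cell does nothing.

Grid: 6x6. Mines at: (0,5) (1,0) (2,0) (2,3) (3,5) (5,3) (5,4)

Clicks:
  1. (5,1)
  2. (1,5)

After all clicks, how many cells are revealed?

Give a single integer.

Answer: 10

Derivation:
Click 1 (5,1) count=0: revealed 9 new [(3,0) (3,1) (3,2) (4,0) (4,1) (4,2) (5,0) (5,1) (5,2)] -> total=9
Click 2 (1,5) count=1: revealed 1 new [(1,5)] -> total=10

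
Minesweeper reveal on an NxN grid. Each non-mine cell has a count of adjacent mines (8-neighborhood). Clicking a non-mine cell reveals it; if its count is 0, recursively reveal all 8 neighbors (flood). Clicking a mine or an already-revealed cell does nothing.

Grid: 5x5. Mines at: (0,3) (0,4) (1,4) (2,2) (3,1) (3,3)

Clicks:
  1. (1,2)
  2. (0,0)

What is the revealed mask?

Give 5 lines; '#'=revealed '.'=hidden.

Answer: ###..
###..
##...
.....
.....

Derivation:
Click 1 (1,2) count=2: revealed 1 new [(1,2)] -> total=1
Click 2 (0,0) count=0: revealed 7 new [(0,0) (0,1) (0,2) (1,0) (1,1) (2,0) (2,1)] -> total=8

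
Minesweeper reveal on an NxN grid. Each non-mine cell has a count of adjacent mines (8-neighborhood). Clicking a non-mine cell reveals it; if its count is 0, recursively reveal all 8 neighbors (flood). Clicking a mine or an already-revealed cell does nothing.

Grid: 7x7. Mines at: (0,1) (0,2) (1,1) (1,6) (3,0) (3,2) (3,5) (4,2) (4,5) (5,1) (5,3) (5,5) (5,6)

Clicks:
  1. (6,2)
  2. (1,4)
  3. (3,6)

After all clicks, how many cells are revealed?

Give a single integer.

Answer: 11

Derivation:
Click 1 (6,2) count=2: revealed 1 new [(6,2)] -> total=1
Click 2 (1,4) count=0: revealed 9 new [(0,3) (0,4) (0,5) (1,3) (1,4) (1,5) (2,3) (2,4) (2,5)] -> total=10
Click 3 (3,6) count=2: revealed 1 new [(3,6)] -> total=11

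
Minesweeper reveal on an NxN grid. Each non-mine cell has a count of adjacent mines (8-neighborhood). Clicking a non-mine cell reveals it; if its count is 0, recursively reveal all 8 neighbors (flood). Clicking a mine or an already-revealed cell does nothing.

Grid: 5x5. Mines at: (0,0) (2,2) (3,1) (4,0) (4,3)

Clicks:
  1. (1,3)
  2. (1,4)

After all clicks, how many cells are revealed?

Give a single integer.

Click 1 (1,3) count=1: revealed 1 new [(1,3)] -> total=1
Click 2 (1,4) count=0: revealed 11 new [(0,1) (0,2) (0,3) (0,4) (1,1) (1,2) (1,4) (2,3) (2,4) (3,3) (3,4)] -> total=12

Answer: 12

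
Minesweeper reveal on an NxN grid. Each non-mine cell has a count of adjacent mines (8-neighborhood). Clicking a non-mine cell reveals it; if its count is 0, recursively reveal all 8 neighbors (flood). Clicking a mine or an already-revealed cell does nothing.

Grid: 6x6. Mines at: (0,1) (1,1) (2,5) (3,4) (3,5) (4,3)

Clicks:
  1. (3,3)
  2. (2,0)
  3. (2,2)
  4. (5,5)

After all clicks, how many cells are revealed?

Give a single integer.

Click 1 (3,3) count=2: revealed 1 new [(3,3)] -> total=1
Click 2 (2,0) count=1: revealed 1 new [(2,0)] -> total=2
Click 3 (2,2) count=1: revealed 1 new [(2,2)] -> total=3
Click 4 (5,5) count=0: revealed 4 new [(4,4) (4,5) (5,4) (5,5)] -> total=7

Answer: 7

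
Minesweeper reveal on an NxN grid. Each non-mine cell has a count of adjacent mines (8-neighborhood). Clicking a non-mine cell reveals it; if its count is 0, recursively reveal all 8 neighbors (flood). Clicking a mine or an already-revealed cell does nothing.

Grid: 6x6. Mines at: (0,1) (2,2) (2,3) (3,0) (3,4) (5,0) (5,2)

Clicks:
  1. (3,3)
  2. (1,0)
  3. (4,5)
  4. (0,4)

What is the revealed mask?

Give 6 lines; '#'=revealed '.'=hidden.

Click 1 (3,3) count=3: revealed 1 new [(3,3)] -> total=1
Click 2 (1,0) count=1: revealed 1 new [(1,0)] -> total=2
Click 3 (4,5) count=1: revealed 1 new [(4,5)] -> total=3
Click 4 (0,4) count=0: revealed 10 new [(0,2) (0,3) (0,4) (0,5) (1,2) (1,3) (1,4) (1,5) (2,4) (2,5)] -> total=13

Answer: ..####
#.####
....##
...#..
.....#
......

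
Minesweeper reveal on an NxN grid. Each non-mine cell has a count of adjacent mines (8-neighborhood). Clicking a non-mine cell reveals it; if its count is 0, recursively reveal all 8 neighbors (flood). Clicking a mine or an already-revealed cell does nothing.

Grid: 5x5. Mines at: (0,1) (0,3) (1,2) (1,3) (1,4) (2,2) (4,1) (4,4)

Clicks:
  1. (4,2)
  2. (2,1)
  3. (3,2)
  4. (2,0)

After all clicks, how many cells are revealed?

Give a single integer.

Answer: 8

Derivation:
Click 1 (4,2) count=1: revealed 1 new [(4,2)] -> total=1
Click 2 (2,1) count=2: revealed 1 new [(2,1)] -> total=2
Click 3 (3,2) count=2: revealed 1 new [(3,2)] -> total=3
Click 4 (2,0) count=0: revealed 5 new [(1,0) (1,1) (2,0) (3,0) (3,1)] -> total=8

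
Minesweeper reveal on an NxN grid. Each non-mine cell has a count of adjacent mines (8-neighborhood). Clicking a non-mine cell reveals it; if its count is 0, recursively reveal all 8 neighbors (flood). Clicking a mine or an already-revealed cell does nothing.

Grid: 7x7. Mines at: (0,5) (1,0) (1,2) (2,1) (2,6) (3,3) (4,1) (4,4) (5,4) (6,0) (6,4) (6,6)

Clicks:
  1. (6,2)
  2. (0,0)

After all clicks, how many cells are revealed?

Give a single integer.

Answer: 7

Derivation:
Click 1 (6,2) count=0: revealed 6 new [(5,1) (5,2) (5,3) (6,1) (6,2) (6,3)] -> total=6
Click 2 (0,0) count=1: revealed 1 new [(0,0)] -> total=7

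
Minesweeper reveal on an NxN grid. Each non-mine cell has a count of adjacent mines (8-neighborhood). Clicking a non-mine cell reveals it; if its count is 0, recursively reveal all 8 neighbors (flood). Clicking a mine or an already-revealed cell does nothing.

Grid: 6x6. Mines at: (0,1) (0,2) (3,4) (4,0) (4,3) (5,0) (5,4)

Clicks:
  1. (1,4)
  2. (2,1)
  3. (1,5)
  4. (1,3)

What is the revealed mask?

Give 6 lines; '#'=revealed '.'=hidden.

Answer: ...###
######
######
####..
......
......

Derivation:
Click 1 (1,4) count=0: revealed 9 new [(0,3) (0,4) (0,5) (1,3) (1,4) (1,5) (2,3) (2,4) (2,5)] -> total=9
Click 2 (2,1) count=0: revealed 10 new [(1,0) (1,1) (1,2) (2,0) (2,1) (2,2) (3,0) (3,1) (3,2) (3,3)] -> total=19
Click 3 (1,5) count=0: revealed 0 new [(none)] -> total=19
Click 4 (1,3) count=1: revealed 0 new [(none)] -> total=19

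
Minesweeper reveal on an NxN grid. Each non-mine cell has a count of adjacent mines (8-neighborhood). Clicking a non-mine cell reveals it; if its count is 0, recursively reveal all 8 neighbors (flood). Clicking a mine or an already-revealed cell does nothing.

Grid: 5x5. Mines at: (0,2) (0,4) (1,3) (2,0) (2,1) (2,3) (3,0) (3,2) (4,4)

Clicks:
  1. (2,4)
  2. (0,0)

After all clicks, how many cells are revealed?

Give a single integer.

Click 1 (2,4) count=2: revealed 1 new [(2,4)] -> total=1
Click 2 (0,0) count=0: revealed 4 new [(0,0) (0,1) (1,0) (1,1)] -> total=5

Answer: 5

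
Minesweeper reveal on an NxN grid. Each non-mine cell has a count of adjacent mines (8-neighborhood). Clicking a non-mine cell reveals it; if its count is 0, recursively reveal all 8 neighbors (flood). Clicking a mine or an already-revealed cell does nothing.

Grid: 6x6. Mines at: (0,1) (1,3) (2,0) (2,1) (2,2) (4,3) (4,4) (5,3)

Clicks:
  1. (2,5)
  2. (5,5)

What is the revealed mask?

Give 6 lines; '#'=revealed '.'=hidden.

Click 1 (2,5) count=0: revealed 8 new [(0,4) (0,5) (1,4) (1,5) (2,4) (2,5) (3,4) (3,5)] -> total=8
Click 2 (5,5) count=1: revealed 1 new [(5,5)] -> total=9

Answer: ....##
....##
....##
....##
......
.....#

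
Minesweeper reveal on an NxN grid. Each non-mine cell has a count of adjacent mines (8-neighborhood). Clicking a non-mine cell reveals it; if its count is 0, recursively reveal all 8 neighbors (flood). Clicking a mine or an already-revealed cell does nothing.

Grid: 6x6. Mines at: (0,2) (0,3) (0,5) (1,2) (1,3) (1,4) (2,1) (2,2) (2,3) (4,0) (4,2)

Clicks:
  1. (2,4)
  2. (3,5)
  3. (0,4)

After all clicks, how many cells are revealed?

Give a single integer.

Click 1 (2,4) count=3: revealed 1 new [(2,4)] -> total=1
Click 2 (3,5) count=0: revealed 10 new [(2,5) (3,3) (3,4) (3,5) (4,3) (4,4) (4,5) (5,3) (5,4) (5,5)] -> total=11
Click 3 (0,4) count=4: revealed 1 new [(0,4)] -> total=12

Answer: 12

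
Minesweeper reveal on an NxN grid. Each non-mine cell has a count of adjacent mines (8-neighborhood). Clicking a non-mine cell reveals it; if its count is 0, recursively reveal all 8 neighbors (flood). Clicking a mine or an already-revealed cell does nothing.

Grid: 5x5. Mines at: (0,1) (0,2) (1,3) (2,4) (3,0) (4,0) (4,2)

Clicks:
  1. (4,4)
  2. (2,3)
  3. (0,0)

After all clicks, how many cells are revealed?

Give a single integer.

Click 1 (4,4) count=0: revealed 4 new [(3,3) (3,4) (4,3) (4,4)] -> total=4
Click 2 (2,3) count=2: revealed 1 new [(2,3)] -> total=5
Click 3 (0,0) count=1: revealed 1 new [(0,0)] -> total=6

Answer: 6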